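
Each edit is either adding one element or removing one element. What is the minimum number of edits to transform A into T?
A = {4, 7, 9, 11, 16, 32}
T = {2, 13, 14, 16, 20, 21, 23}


Set A = {4, 7, 9, 11, 16, 32}
Set T = {2, 13, 14, 16, 20, 21, 23}
Elements to remove from A (in A, not in T): {4, 7, 9, 11, 32} → 5 removals
Elements to add to A (in T, not in A): {2, 13, 14, 20, 21, 23} → 6 additions
Total edits = 5 + 6 = 11

11


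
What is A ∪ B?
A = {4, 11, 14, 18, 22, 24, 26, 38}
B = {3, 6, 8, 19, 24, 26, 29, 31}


Set A = {4, 11, 14, 18, 22, 24, 26, 38}
Set B = {3, 6, 8, 19, 24, 26, 29, 31}
A ∪ B includes all elements in either set.
Elements from A: {4, 11, 14, 18, 22, 24, 26, 38}
Elements from B not already included: {3, 6, 8, 19, 29, 31}
A ∪ B = {3, 4, 6, 8, 11, 14, 18, 19, 22, 24, 26, 29, 31, 38}

{3, 4, 6, 8, 11, 14, 18, 19, 22, 24, 26, 29, 31, 38}


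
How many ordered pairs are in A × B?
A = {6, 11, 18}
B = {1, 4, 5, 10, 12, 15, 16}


Set A = {6, 11, 18} has 3 elements.
Set B = {1, 4, 5, 10, 12, 15, 16} has 7 elements.
|A × B| = |A| × |B| = 3 × 7 = 21

21


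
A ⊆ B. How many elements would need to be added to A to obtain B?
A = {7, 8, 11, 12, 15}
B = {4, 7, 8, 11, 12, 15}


Set A = {7, 8, 11, 12, 15}, |A| = 5
Set B = {4, 7, 8, 11, 12, 15}, |B| = 6
Since A ⊆ B: B \ A = {4}
|B| - |A| = 6 - 5 = 1

1


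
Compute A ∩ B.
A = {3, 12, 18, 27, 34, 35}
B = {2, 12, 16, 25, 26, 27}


Set A = {3, 12, 18, 27, 34, 35}
Set B = {2, 12, 16, 25, 26, 27}
A ∩ B includes only elements in both sets.
Check each element of A against B:
3 ✗, 12 ✓, 18 ✗, 27 ✓, 34 ✗, 35 ✗
A ∩ B = {12, 27}

{12, 27}


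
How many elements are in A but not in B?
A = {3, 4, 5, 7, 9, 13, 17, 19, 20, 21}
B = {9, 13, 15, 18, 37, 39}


Set A = {3, 4, 5, 7, 9, 13, 17, 19, 20, 21}
Set B = {9, 13, 15, 18, 37, 39}
A \ B = {3, 4, 5, 7, 17, 19, 20, 21}
|A \ B| = 8

8


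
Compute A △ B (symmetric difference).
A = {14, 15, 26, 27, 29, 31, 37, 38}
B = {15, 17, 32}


Set A = {14, 15, 26, 27, 29, 31, 37, 38}
Set B = {15, 17, 32}
A △ B = (A \ B) ∪ (B \ A)
Elements in A but not B: {14, 26, 27, 29, 31, 37, 38}
Elements in B but not A: {17, 32}
A △ B = {14, 17, 26, 27, 29, 31, 32, 37, 38}

{14, 17, 26, 27, 29, 31, 32, 37, 38}


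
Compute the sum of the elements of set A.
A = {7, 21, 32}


Set A = {7, 21, 32}
Sum = 7 + 21 + 32 = 60

60


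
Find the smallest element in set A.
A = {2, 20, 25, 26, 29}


Set A = {2, 20, 25, 26, 29}
Elements in ascending order: 2, 20, 25, 26, 29
The smallest element is 2.

2


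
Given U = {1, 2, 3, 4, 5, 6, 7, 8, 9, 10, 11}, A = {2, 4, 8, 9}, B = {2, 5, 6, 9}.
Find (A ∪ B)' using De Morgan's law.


U = {1, 2, 3, 4, 5, 6, 7, 8, 9, 10, 11}
A = {2, 4, 8, 9}, B = {2, 5, 6, 9}
A ∪ B = {2, 4, 5, 6, 8, 9}
(A ∪ B)' = U \ (A ∪ B) = {1, 3, 7, 10, 11}
Verification via A' ∩ B': A' = {1, 3, 5, 6, 7, 10, 11}, B' = {1, 3, 4, 7, 8, 10, 11}
A' ∩ B' = {1, 3, 7, 10, 11} ✓

{1, 3, 7, 10, 11}


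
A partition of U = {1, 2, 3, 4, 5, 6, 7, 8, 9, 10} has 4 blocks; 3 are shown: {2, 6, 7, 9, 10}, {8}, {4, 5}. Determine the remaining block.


U = {1, 2, 3, 4, 5, 6, 7, 8, 9, 10}
Shown blocks: {2, 6, 7, 9, 10}, {8}, {4, 5}
A partition's blocks are pairwise disjoint and cover U, so the missing block = U \ (union of shown blocks).
Union of shown blocks: {2, 4, 5, 6, 7, 8, 9, 10}
Missing block = U \ (union) = {1, 3}

{1, 3}


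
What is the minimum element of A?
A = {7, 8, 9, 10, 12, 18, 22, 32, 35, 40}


Set A = {7, 8, 9, 10, 12, 18, 22, 32, 35, 40}
Elements in ascending order: 7, 8, 9, 10, 12, 18, 22, 32, 35, 40
The smallest element is 7.

7


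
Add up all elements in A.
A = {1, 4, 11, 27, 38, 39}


Set A = {1, 4, 11, 27, 38, 39}
Sum = 1 + 4 + 11 + 27 + 38 + 39 = 120

120


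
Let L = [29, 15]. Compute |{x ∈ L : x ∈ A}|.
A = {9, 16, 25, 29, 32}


Set A = {9, 16, 25, 29, 32}
Candidates: [29, 15]
Check each candidate:
29 ∈ A, 15 ∉ A
Count of candidates in A: 1

1


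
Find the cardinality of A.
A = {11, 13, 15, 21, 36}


Set A = {11, 13, 15, 21, 36}
Listing elements: 11, 13, 15, 21, 36
Counting: 5 elements
|A| = 5

5


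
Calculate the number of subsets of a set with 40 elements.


The set has 40 elements.
The power set contains all possible subsets.
|P(A)| = 2^|A| = 2^40 = 1099511627776

1099511627776


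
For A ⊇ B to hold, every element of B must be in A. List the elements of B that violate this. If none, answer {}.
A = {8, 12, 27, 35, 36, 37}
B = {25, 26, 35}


Set A = {8, 12, 27, 35, 36, 37}
Set B = {25, 26, 35}
Check each element of B against A:
25 ∉ A (include), 26 ∉ A (include), 35 ∈ A
Elements of B not in A: {25, 26}

{25, 26}


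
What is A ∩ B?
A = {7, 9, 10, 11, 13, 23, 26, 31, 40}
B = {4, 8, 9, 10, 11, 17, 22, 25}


Set A = {7, 9, 10, 11, 13, 23, 26, 31, 40}
Set B = {4, 8, 9, 10, 11, 17, 22, 25}
A ∩ B includes only elements in both sets.
Check each element of A against B:
7 ✗, 9 ✓, 10 ✓, 11 ✓, 13 ✗, 23 ✗, 26 ✗, 31 ✗, 40 ✗
A ∩ B = {9, 10, 11}

{9, 10, 11}


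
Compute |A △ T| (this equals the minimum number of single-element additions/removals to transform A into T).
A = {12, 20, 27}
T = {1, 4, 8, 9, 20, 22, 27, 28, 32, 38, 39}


Set A = {12, 20, 27}
Set T = {1, 4, 8, 9, 20, 22, 27, 28, 32, 38, 39}
Elements to remove from A (in A, not in T): {12} → 1 removals
Elements to add to A (in T, not in A): {1, 4, 8, 9, 22, 28, 32, 38, 39} → 9 additions
Total edits = 1 + 9 = 10

10


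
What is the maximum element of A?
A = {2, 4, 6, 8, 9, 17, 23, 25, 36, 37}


Set A = {2, 4, 6, 8, 9, 17, 23, 25, 36, 37}
Elements in ascending order: 2, 4, 6, 8, 9, 17, 23, 25, 36, 37
The largest element is 37.

37


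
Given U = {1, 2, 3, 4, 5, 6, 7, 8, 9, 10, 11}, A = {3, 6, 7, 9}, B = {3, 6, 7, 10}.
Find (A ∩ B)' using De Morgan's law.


U = {1, 2, 3, 4, 5, 6, 7, 8, 9, 10, 11}
A = {3, 6, 7, 9}, B = {3, 6, 7, 10}
A ∩ B = {3, 6, 7}
(A ∩ B)' = U \ (A ∩ B) = {1, 2, 4, 5, 8, 9, 10, 11}
Verification via A' ∪ B': A' = {1, 2, 4, 5, 8, 10, 11}, B' = {1, 2, 4, 5, 8, 9, 11}
A' ∪ B' = {1, 2, 4, 5, 8, 9, 10, 11} ✓

{1, 2, 4, 5, 8, 9, 10, 11}


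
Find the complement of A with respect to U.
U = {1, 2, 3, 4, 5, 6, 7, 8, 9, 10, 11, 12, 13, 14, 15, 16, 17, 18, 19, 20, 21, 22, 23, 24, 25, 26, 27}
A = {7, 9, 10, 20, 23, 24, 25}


Universal set U = {1, 2, 3, 4, 5, 6, 7, 8, 9, 10, 11, 12, 13, 14, 15, 16, 17, 18, 19, 20, 21, 22, 23, 24, 25, 26, 27}
Set A = {7, 9, 10, 20, 23, 24, 25}
A' = U \ A = elements in U but not in A
Checking each element of U:
1 (not in A, include), 2 (not in A, include), 3 (not in A, include), 4 (not in A, include), 5 (not in A, include), 6 (not in A, include), 7 (in A, exclude), 8 (not in A, include), 9 (in A, exclude), 10 (in A, exclude), 11 (not in A, include), 12 (not in A, include), 13 (not in A, include), 14 (not in A, include), 15 (not in A, include), 16 (not in A, include), 17 (not in A, include), 18 (not in A, include), 19 (not in A, include), 20 (in A, exclude), 21 (not in A, include), 22 (not in A, include), 23 (in A, exclude), 24 (in A, exclude), 25 (in A, exclude), 26 (not in A, include), 27 (not in A, include)
A' = {1, 2, 3, 4, 5, 6, 8, 11, 12, 13, 14, 15, 16, 17, 18, 19, 21, 22, 26, 27}

{1, 2, 3, 4, 5, 6, 8, 11, 12, 13, 14, 15, 16, 17, 18, 19, 21, 22, 26, 27}


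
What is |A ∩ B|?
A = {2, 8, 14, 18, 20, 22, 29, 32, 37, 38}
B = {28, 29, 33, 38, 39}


Set A = {2, 8, 14, 18, 20, 22, 29, 32, 37, 38}
Set B = {28, 29, 33, 38, 39}
A ∩ B = {29, 38}
|A ∩ B| = 2

2


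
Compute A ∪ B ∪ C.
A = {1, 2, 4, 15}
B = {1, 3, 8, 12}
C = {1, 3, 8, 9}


Set A = {1, 2, 4, 15}
Set B = {1, 3, 8, 12}
Set C = {1, 3, 8, 9}
First, A ∪ B = {1, 2, 3, 4, 8, 12, 15}
Then, (A ∪ B) ∪ C = {1, 2, 3, 4, 8, 9, 12, 15}

{1, 2, 3, 4, 8, 9, 12, 15}


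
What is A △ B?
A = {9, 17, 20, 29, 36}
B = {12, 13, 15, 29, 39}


Set A = {9, 17, 20, 29, 36}
Set B = {12, 13, 15, 29, 39}
A △ B = (A \ B) ∪ (B \ A)
Elements in A but not B: {9, 17, 20, 36}
Elements in B but not A: {12, 13, 15, 39}
A △ B = {9, 12, 13, 15, 17, 20, 36, 39}

{9, 12, 13, 15, 17, 20, 36, 39}


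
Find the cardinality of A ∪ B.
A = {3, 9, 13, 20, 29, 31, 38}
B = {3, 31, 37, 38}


Set A = {3, 9, 13, 20, 29, 31, 38}, |A| = 7
Set B = {3, 31, 37, 38}, |B| = 4
A ∩ B = {3, 31, 38}, |A ∩ B| = 3
|A ∪ B| = |A| + |B| - |A ∩ B| = 7 + 4 - 3 = 8

8


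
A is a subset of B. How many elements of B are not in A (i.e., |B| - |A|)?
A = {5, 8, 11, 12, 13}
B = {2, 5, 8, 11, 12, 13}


Set A = {5, 8, 11, 12, 13}, |A| = 5
Set B = {2, 5, 8, 11, 12, 13}, |B| = 6
Since A ⊆ B: B \ A = {2}
|B| - |A| = 6 - 5 = 1

1


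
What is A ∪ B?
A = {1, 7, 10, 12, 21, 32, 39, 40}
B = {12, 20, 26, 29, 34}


Set A = {1, 7, 10, 12, 21, 32, 39, 40}
Set B = {12, 20, 26, 29, 34}
A ∪ B includes all elements in either set.
Elements from A: {1, 7, 10, 12, 21, 32, 39, 40}
Elements from B not already included: {20, 26, 29, 34}
A ∪ B = {1, 7, 10, 12, 20, 21, 26, 29, 32, 34, 39, 40}

{1, 7, 10, 12, 20, 21, 26, 29, 32, 34, 39, 40}


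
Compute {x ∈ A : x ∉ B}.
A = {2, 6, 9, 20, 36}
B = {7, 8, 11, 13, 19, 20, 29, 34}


Set A = {2, 6, 9, 20, 36}
Set B = {7, 8, 11, 13, 19, 20, 29, 34}
Check each element of A against B:
2 ∉ B (include), 6 ∉ B (include), 9 ∉ B (include), 20 ∈ B, 36 ∉ B (include)
Elements of A not in B: {2, 6, 9, 36}

{2, 6, 9, 36}


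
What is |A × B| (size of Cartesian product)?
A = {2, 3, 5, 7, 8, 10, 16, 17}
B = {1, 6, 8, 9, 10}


Set A = {2, 3, 5, 7, 8, 10, 16, 17} has 8 elements.
Set B = {1, 6, 8, 9, 10} has 5 elements.
|A × B| = |A| × |B| = 8 × 5 = 40

40


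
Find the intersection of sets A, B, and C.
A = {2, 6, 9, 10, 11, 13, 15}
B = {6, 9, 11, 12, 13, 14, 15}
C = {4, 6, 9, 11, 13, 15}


Set A = {2, 6, 9, 10, 11, 13, 15}
Set B = {6, 9, 11, 12, 13, 14, 15}
Set C = {4, 6, 9, 11, 13, 15}
First, A ∩ B = {6, 9, 11, 13, 15}
Then, (A ∩ B) ∩ C = {6, 9, 11, 13, 15}

{6, 9, 11, 13, 15}


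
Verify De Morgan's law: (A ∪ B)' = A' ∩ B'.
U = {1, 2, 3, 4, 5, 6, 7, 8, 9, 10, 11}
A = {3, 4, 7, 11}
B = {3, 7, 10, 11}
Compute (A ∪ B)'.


U = {1, 2, 3, 4, 5, 6, 7, 8, 9, 10, 11}
A = {3, 4, 7, 11}, B = {3, 7, 10, 11}
A ∪ B = {3, 4, 7, 10, 11}
(A ∪ B)' = U \ (A ∪ B) = {1, 2, 5, 6, 8, 9}
Verification via A' ∩ B': A' = {1, 2, 5, 6, 8, 9, 10}, B' = {1, 2, 4, 5, 6, 8, 9}
A' ∩ B' = {1, 2, 5, 6, 8, 9} ✓

{1, 2, 5, 6, 8, 9}


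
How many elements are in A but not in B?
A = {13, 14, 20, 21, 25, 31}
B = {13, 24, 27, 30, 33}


Set A = {13, 14, 20, 21, 25, 31}
Set B = {13, 24, 27, 30, 33}
A \ B = {14, 20, 21, 25, 31}
|A \ B| = 5

5


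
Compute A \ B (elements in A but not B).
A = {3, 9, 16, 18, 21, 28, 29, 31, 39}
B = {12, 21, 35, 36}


Set A = {3, 9, 16, 18, 21, 28, 29, 31, 39}
Set B = {12, 21, 35, 36}
A \ B includes elements in A that are not in B.
Check each element of A:
3 (not in B, keep), 9 (not in B, keep), 16 (not in B, keep), 18 (not in B, keep), 21 (in B, remove), 28 (not in B, keep), 29 (not in B, keep), 31 (not in B, keep), 39 (not in B, keep)
A \ B = {3, 9, 16, 18, 28, 29, 31, 39}

{3, 9, 16, 18, 28, 29, 31, 39}


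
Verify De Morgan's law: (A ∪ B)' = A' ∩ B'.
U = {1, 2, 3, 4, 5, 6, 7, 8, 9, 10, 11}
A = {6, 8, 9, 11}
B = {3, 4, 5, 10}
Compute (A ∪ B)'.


U = {1, 2, 3, 4, 5, 6, 7, 8, 9, 10, 11}
A = {6, 8, 9, 11}, B = {3, 4, 5, 10}
A ∪ B = {3, 4, 5, 6, 8, 9, 10, 11}
(A ∪ B)' = U \ (A ∪ B) = {1, 2, 7}
Verification via A' ∩ B': A' = {1, 2, 3, 4, 5, 7, 10}, B' = {1, 2, 6, 7, 8, 9, 11}
A' ∩ B' = {1, 2, 7} ✓

{1, 2, 7}


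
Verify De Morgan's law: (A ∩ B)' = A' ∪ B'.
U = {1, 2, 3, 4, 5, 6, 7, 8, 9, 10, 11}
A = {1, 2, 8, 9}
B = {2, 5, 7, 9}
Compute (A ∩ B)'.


U = {1, 2, 3, 4, 5, 6, 7, 8, 9, 10, 11}
A = {1, 2, 8, 9}, B = {2, 5, 7, 9}
A ∩ B = {2, 9}
(A ∩ B)' = U \ (A ∩ B) = {1, 3, 4, 5, 6, 7, 8, 10, 11}
Verification via A' ∪ B': A' = {3, 4, 5, 6, 7, 10, 11}, B' = {1, 3, 4, 6, 8, 10, 11}
A' ∪ B' = {1, 3, 4, 5, 6, 7, 8, 10, 11} ✓

{1, 3, 4, 5, 6, 7, 8, 10, 11}


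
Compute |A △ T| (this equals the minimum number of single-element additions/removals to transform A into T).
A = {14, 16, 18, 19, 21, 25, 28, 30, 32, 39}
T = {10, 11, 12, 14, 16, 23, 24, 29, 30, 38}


Set A = {14, 16, 18, 19, 21, 25, 28, 30, 32, 39}
Set T = {10, 11, 12, 14, 16, 23, 24, 29, 30, 38}
Elements to remove from A (in A, not in T): {18, 19, 21, 25, 28, 32, 39} → 7 removals
Elements to add to A (in T, not in A): {10, 11, 12, 23, 24, 29, 38} → 7 additions
Total edits = 7 + 7 = 14

14


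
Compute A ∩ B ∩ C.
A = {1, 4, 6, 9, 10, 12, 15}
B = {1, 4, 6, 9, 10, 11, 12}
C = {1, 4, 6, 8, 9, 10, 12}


Set A = {1, 4, 6, 9, 10, 12, 15}
Set B = {1, 4, 6, 9, 10, 11, 12}
Set C = {1, 4, 6, 8, 9, 10, 12}
First, A ∩ B = {1, 4, 6, 9, 10, 12}
Then, (A ∩ B) ∩ C = {1, 4, 6, 9, 10, 12}

{1, 4, 6, 9, 10, 12}


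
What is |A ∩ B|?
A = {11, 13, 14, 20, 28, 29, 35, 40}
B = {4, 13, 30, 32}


Set A = {11, 13, 14, 20, 28, 29, 35, 40}
Set B = {4, 13, 30, 32}
A ∩ B = {13}
|A ∩ B| = 1

1


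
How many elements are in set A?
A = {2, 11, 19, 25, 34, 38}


Set A = {2, 11, 19, 25, 34, 38}
Listing elements: 2, 11, 19, 25, 34, 38
Counting: 6 elements
|A| = 6

6


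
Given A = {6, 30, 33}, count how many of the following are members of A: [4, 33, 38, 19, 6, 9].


Set A = {6, 30, 33}
Candidates: [4, 33, 38, 19, 6, 9]
Check each candidate:
4 ∉ A, 33 ∈ A, 38 ∉ A, 19 ∉ A, 6 ∈ A, 9 ∉ A
Count of candidates in A: 2

2


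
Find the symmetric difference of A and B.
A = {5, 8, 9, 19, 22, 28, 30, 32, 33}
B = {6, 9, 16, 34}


Set A = {5, 8, 9, 19, 22, 28, 30, 32, 33}
Set B = {6, 9, 16, 34}
A △ B = (A \ B) ∪ (B \ A)
Elements in A but not B: {5, 8, 19, 22, 28, 30, 32, 33}
Elements in B but not A: {6, 16, 34}
A △ B = {5, 6, 8, 16, 19, 22, 28, 30, 32, 33, 34}

{5, 6, 8, 16, 19, 22, 28, 30, 32, 33, 34}


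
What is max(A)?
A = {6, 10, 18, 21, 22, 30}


Set A = {6, 10, 18, 21, 22, 30}
Elements in ascending order: 6, 10, 18, 21, 22, 30
The largest element is 30.

30


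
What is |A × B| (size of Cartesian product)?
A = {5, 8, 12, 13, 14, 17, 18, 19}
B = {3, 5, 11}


Set A = {5, 8, 12, 13, 14, 17, 18, 19} has 8 elements.
Set B = {3, 5, 11} has 3 elements.
|A × B| = |A| × |B| = 8 × 3 = 24

24


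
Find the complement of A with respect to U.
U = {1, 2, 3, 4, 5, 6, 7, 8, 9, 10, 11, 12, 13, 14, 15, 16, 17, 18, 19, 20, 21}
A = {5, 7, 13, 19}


Universal set U = {1, 2, 3, 4, 5, 6, 7, 8, 9, 10, 11, 12, 13, 14, 15, 16, 17, 18, 19, 20, 21}
Set A = {5, 7, 13, 19}
A' = U \ A = elements in U but not in A
Checking each element of U:
1 (not in A, include), 2 (not in A, include), 3 (not in A, include), 4 (not in A, include), 5 (in A, exclude), 6 (not in A, include), 7 (in A, exclude), 8 (not in A, include), 9 (not in A, include), 10 (not in A, include), 11 (not in A, include), 12 (not in A, include), 13 (in A, exclude), 14 (not in A, include), 15 (not in A, include), 16 (not in A, include), 17 (not in A, include), 18 (not in A, include), 19 (in A, exclude), 20 (not in A, include), 21 (not in A, include)
A' = {1, 2, 3, 4, 6, 8, 9, 10, 11, 12, 14, 15, 16, 17, 18, 20, 21}

{1, 2, 3, 4, 6, 8, 9, 10, 11, 12, 14, 15, 16, 17, 18, 20, 21}


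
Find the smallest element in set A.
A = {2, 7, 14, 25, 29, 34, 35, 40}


Set A = {2, 7, 14, 25, 29, 34, 35, 40}
Elements in ascending order: 2, 7, 14, 25, 29, 34, 35, 40
The smallest element is 2.

2


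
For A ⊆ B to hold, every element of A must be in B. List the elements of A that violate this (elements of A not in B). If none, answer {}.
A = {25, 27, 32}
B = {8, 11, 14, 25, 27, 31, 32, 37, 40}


Set A = {25, 27, 32}
Set B = {8, 11, 14, 25, 27, 31, 32, 37, 40}
Check each element of A against B:
25 ∈ B, 27 ∈ B, 32 ∈ B
Elements of A not in B: {}

{}


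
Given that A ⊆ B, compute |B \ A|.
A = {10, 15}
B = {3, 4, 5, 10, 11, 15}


Set A = {10, 15}, |A| = 2
Set B = {3, 4, 5, 10, 11, 15}, |B| = 6
Since A ⊆ B: B \ A = {3, 4, 5, 11}
|B| - |A| = 6 - 2 = 4

4


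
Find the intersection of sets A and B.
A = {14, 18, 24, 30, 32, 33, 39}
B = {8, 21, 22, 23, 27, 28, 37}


Set A = {14, 18, 24, 30, 32, 33, 39}
Set B = {8, 21, 22, 23, 27, 28, 37}
A ∩ B includes only elements in both sets.
Check each element of A against B:
14 ✗, 18 ✗, 24 ✗, 30 ✗, 32 ✗, 33 ✗, 39 ✗
A ∩ B = {}

{}


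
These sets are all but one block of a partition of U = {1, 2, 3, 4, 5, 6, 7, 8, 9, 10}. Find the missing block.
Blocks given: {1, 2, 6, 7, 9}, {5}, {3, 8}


U = {1, 2, 3, 4, 5, 6, 7, 8, 9, 10}
Shown blocks: {1, 2, 6, 7, 9}, {5}, {3, 8}
A partition's blocks are pairwise disjoint and cover U, so the missing block = U \ (union of shown blocks).
Union of shown blocks: {1, 2, 3, 5, 6, 7, 8, 9}
Missing block = U \ (union) = {4, 10}

{4, 10}


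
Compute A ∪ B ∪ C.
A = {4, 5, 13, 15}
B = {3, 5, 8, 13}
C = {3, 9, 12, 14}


Set A = {4, 5, 13, 15}
Set B = {3, 5, 8, 13}
Set C = {3, 9, 12, 14}
First, A ∪ B = {3, 4, 5, 8, 13, 15}
Then, (A ∪ B) ∪ C = {3, 4, 5, 8, 9, 12, 13, 14, 15}

{3, 4, 5, 8, 9, 12, 13, 14, 15}


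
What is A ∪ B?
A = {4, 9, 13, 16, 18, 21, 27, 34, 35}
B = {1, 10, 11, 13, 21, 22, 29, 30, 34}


Set A = {4, 9, 13, 16, 18, 21, 27, 34, 35}
Set B = {1, 10, 11, 13, 21, 22, 29, 30, 34}
A ∪ B includes all elements in either set.
Elements from A: {4, 9, 13, 16, 18, 21, 27, 34, 35}
Elements from B not already included: {1, 10, 11, 22, 29, 30}
A ∪ B = {1, 4, 9, 10, 11, 13, 16, 18, 21, 22, 27, 29, 30, 34, 35}

{1, 4, 9, 10, 11, 13, 16, 18, 21, 22, 27, 29, 30, 34, 35}


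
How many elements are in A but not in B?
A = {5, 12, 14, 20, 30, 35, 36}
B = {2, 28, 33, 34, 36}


Set A = {5, 12, 14, 20, 30, 35, 36}
Set B = {2, 28, 33, 34, 36}
A \ B = {5, 12, 14, 20, 30, 35}
|A \ B| = 6

6


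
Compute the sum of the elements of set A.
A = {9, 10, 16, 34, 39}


Set A = {9, 10, 16, 34, 39}
Sum = 9 + 10 + 16 + 34 + 39 = 108

108


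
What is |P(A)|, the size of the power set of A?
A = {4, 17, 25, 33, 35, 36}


Set A = {4, 17, 25, 33, 35, 36}
|A| = 6
The power set P(A) contains all subsets of A.
|P(A)| = 2^|A| = 2^6 = 64

64


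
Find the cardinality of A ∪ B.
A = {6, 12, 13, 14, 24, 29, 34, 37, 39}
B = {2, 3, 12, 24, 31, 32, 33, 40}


Set A = {6, 12, 13, 14, 24, 29, 34, 37, 39}, |A| = 9
Set B = {2, 3, 12, 24, 31, 32, 33, 40}, |B| = 8
A ∩ B = {12, 24}, |A ∩ B| = 2
|A ∪ B| = |A| + |B| - |A ∩ B| = 9 + 8 - 2 = 15

15


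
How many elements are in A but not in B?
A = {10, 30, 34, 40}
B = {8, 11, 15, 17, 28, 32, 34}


Set A = {10, 30, 34, 40}
Set B = {8, 11, 15, 17, 28, 32, 34}
A \ B = {10, 30, 40}
|A \ B| = 3

3


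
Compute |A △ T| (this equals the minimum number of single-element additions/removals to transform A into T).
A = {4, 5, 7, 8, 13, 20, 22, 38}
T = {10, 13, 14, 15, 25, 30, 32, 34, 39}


Set A = {4, 5, 7, 8, 13, 20, 22, 38}
Set T = {10, 13, 14, 15, 25, 30, 32, 34, 39}
Elements to remove from A (in A, not in T): {4, 5, 7, 8, 20, 22, 38} → 7 removals
Elements to add to A (in T, not in A): {10, 14, 15, 25, 30, 32, 34, 39} → 8 additions
Total edits = 7 + 8 = 15

15


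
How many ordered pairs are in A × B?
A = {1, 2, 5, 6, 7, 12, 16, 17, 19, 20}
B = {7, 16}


Set A = {1, 2, 5, 6, 7, 12, 16, 17, 19, 20} has 10 elements.
Set B = {7, 16} has 2 elements.
|A × B| = |A| × |B| = 10 × 2 = 20

20


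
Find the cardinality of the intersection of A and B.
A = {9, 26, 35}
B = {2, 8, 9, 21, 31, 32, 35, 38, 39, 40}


Set A = {9, 26, 35}
Set B = {2, 8, 9, 21, 31, 32, 35, 38, 39, 40}
A ∩ B = {9, 35}
|A ∩ B| = 2

2


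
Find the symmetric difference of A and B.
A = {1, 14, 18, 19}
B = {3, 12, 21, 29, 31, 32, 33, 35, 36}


Set A = {1, 14, 18, 19}
Set B = {3, 12, 21, 29, 31, 32, 33, 35, 36}
A △ B = (A \ B) ∪ (B \ A)
Elements in A but not B: {1, 14, 18, 19}
Elements in B but not A: {3, 12, 21, 29, 31, 32, 33, 35, 36}
A △ B = {1, 3, 12, 14, 18, 19, 21, 29, 31, 32, 33, 35, 36}

{1, 3, 12, 14, 18, 19, 21, 29, 31, 32, 33, 35, 36}


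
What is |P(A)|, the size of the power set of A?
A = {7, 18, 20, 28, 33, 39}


Set A = {7, 18, 20, 28, 33, 39}
|A| = 6
The power set P(A) contains all subsets of A.
|P(A)| = 2^|A| = 2^6 = 64

64


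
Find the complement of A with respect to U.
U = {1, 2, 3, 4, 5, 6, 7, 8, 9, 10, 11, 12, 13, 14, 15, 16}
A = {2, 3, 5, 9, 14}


Universal set U = {1, 2, 3, 4, 5, 6, 7, 8, 9, 10, 11, 12, 13, 14, 15, 16}
Set A = {2, 3, 5, 9, 14}
A' = U \ A = elements in U but not in A
Checking each element of U:
1 (not in A, include), 2 (in A, exclude), 3 (in A, exclude), 4 (not in A, include), 5 (in A, exclude), 6 (not in A, include), 7 (not in A, include), 8 (not in A, include), 9 (in A, exclude), 10 (not in A, include), 11 (not in A, include), 12 (not in A, include), 13 (not in A, include), 14 (in A, exclude), 15 (not in A, include), 16 (not in A, include)
A' = {1, 4, 6, 7, 8, 10, 11, 12, 13, 15, 16}

{1, 4, 6, 7, 8, 10, 11, 12, 13, 15, 16}


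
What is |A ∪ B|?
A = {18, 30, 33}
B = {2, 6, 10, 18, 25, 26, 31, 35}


Set A = {18, 30, 33}, |A| = 3
Set B = {2, 6, 10, 18, 25, 26, 31, 35}, |B| = 8
A ∩ B = {18}, |A ∩ B| = 1
|A ∪ B| = |A| + |B| - |A ∩ B| = 3 + 8 - 1 = 10

10


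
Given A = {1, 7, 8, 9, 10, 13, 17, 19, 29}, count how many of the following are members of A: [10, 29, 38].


Set A = {1, 7, 8, 9, 10, 13, 17, 19, 29}
Candidates: [10, 29, 38]
Check each candidate:
10 ∈ A, 29 ∈ A, 38 ∉ A
Count of candidates in A: 2

2


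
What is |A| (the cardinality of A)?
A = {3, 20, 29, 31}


Set A = {3, 20, 29, 31}
Listing elements: 3, 20, 29, 31
Counting: 4 elements
|A| = 4

4


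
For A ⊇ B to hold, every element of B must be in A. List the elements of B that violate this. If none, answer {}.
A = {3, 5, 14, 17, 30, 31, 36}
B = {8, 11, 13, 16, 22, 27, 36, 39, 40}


Set A = {3, 5, 14, 17, 30, 31, 36}
Set B = {8, 11, 13, 16, 22, 27, 36, 39, 40}
Check each element of B against A:
8 ∉ A (include), 11 ∉ A (include), 13 ∉ A (include), 16 ∉ A (include), 22 ∉ A (include), 27 ∉ A (include), 36 ∈ A, 39 ∉ A (include), 40 ∉ A (include)
Elements of B not in A: {8, 11, 13, 16, 22, 27, 39, 40}

{8, 11, 13, 16, 22, 27, 39, 40}


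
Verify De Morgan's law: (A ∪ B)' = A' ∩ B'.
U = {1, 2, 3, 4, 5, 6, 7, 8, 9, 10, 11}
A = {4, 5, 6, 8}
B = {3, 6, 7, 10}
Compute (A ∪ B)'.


U = {1, 2, 3, 4, 5, 6, 7, 8, 9, 10, 11}
A = {4, 5, 6, 8}, B = {3, 6, 7, 10}
A ∪ B = {3, 4, 5, 6, 7, 8, 10}
(A ∪ B)' = U \ (A ∪ B) = {1, 2, 9, 11}
Verification via A' ∩ B': A' = {1, 2, 3, 7, 9, 10, 11}, B' = {1, 2, 4, 5, 8, 9, 11}
A' ∩ B' = {1, 2, 9, 11} ✓

{1, 2, 9, 11}


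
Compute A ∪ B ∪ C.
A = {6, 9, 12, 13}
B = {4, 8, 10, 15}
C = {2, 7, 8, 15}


Set A = {6, 9, 12, 13}
Set B = {4, 8, 10, 15}
Set C = {2, 7, 8, 15}
First, A ∪ B = {4, 6, 8, 9, 10, 12, 13, 15}
Then, (A ∪ B) ∪ C = {2, 4, 6, 7, 8, 9, 10, 12, 13, 15}

{2, 4, 6, 7, 8, 9, 10, 12, 13, 15}


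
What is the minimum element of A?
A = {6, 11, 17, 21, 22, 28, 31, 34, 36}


Set A = {6, 11, 17, 21, 22, 28, 31, 34, 36}
Elements in ascending order: 6, 11, 17, 21, 22, 28, 31, 34, 36
The smallest element is 6.

6


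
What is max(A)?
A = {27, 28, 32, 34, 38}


Set A = {27, 28, 32, 34, 38}
Elements in ascending order: 27, 28, 32, 34, 38
The largest element is 38.

38


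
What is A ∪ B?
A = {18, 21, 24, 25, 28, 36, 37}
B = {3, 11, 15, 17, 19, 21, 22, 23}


Set A = {18, 21, 24, 25, 28, 36, 37}
Set B = {3, 11, 15, 17, 19, 21, 22, 23}
A ∪ B includes all elements in either set.
Elements from A: {18, 21, 24, 25, 28, 36, 37}
Elements from B not already included: {3, 11, 15, 17, 19, 22, 23}
A ∪ B = {3, 11, 15, 17, 18, 19, 21, 22, 23, 24, 25, 28, 36, 37}

{3, 11, 15, 17, 18, 19, 21, 22, 23, 24, 25, 28, 36, 37}


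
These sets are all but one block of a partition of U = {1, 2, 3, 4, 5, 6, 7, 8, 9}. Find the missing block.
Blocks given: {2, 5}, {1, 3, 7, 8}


U = {1, 2, 3, 4, 5, 6, 7, 8, 9}
Shown blocks: {2, 5}, {1, 3, 7, 8}
A partition's blocks are pairwise disjoint and cover U, so the missing block = U \ (union of shown blocks).
Union of shown blocks: {1, 2, 3, 5, 7, 8}
Missing block = U \ (union) = {4, 6, 9}

{4, 6, 9}


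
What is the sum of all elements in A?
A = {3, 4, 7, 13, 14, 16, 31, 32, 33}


Set A = {3, 4, 7, 13, 14, 16, 31, 32, 33}
Sum = 3 + 4 + 7 + 13 + 14 + 16 + 31 + 32 + 33 = 153

153


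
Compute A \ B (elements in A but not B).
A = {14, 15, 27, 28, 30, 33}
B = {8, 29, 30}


Set A = {14, 15, 27, 28, 30, 33}
Set B = {8, 29, 30}
A \ B includes elements in A that are not in B.
Check each element of A:
14 (not in B, keep), 15 (not in B, keep), 27 (not in B, keep), 28 (not in B, keep), 30 (in B, remove), 33 (not in B, keep)
A \ B = {14, 15, 27, 28, 33}

{14, 15, 27, 28, 33}


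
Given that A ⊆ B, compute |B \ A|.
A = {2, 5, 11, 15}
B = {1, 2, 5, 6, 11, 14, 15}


Set A = {2, 5, 11, 15}, |A| = 4
Set B = {1, 2, 5, 6, 11, 14, 15}, |B| = 7
Since A ⊆ B: B \ A = {1, 6, 14}
|B| - |A| = 7 - 4 = 3

3


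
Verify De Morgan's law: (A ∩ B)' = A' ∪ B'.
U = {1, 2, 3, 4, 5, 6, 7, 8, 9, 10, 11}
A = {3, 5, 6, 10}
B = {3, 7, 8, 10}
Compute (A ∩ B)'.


U = {1, 2, 3, 4, 5, 6, 7, 8, 9, 10, 11}
A = {3, 5, 6, 10}, B = {3, 7, 8, 10}
A ∩ B = {3, 10}
(A ∩ B)' = U \ (A ∩ B) = {1, 2, 4, 5, 6, 7, 8, 9, 11}
Verification via A' ∪ B': A' = {1, 2, 4, 7, 8, 9, 11}, B' = {1, 2, 4, 5, 6, 9, 11}
A' ∪ B' = {1, 2, 4, 5, 6, 7, 8, 9, 11} ✓

{1, 2, 4, 5, 6, 7, 8, 9, 11}


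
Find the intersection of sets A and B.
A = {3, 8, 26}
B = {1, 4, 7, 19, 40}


Set A = {3, 8, 26}
Set B = {1, 4, 7, 19, 40}
A ∩ B includes only elements in both sets.
Check each element of A against B:
3 ✗, 8 ✗, 26 ✗
A ∩ B = {}

{}


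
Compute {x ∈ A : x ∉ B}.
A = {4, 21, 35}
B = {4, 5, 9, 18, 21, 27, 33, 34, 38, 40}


Set A = {4, 21, 35}
Set B = {4, 5, 9, 18, 21, 27, 33, 34, 38, 40}
Check each element of A against B:
4 ∈ B, 21 ∈ B, 35 ∉ B (include)
Elements of A not in B: {35}

{35}


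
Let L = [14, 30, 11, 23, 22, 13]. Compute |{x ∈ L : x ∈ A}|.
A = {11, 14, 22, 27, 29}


Set A = {11, 14, 22, 27, 29}
Candidates: [14, 30, 11, 23, 22, 13]
Check each candidate:
14 ∈ A, 30 ∉ A, 11 ∈ A, 23 ∉ A, 22 ∈ A, 13 ∉ A
Count of candidates in A: 3

3


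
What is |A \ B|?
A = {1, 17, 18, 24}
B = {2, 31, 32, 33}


Set A = {1, 17, 18, 24}
Set B = {2, 31, 32, 33}
A \ B = {1, 17, 18, 24}
|A \ B| = 4

4


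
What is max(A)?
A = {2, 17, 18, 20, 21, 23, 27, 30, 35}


Set A = {2, 17, 18, 20, 21, 23, 27, 30, 35}
Elements in ascending order: 2, 17, 18, 20, 21, 23, 27, 30, 35
The largest element is 35.

35


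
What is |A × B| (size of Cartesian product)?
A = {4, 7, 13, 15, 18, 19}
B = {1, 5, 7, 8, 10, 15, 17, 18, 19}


Set A = {4, 7, 13, 15, 18, 19} has 6 elements.
Set B = {1, 5, 7, 8, 10, 15, 17, 18, 19} has 9 elements.
|A × B| = |A| × |B| = 6 × 9 = 54

54


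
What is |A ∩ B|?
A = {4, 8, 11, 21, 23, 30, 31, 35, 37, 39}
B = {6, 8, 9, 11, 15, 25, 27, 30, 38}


Set A = {4, 8, 11, 21, 23, 30, 31, 35, 37, 39}
Set B = {6, 8, 9, 11, 15, 25, 27, 30, 38}
A ∩ B = {8, 11, 30}
|A ∩ B| = 3

3


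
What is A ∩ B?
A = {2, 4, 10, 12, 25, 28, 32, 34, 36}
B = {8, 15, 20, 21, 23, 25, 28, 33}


Set A = {2, 4, 10, 12, 25, 28, 32, 34, 36}
Set B = {8, 15, 20, 21, 23, 25, 28, 33}
A ∩ B includes only elements in both sets.
Check each element of A against B:
2 ✗, 4 ✗, 10 ✗, 12 ✗, 25 ✓, 28 ✓, 32 ✗, 34 ✗, 36 ✗
A ∩ B = {25, 28}

{25, 28}


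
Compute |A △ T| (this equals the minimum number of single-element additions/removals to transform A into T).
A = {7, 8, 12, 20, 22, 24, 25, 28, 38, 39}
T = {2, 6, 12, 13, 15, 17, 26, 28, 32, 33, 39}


Set A = {7, 8, 12, 20, 22, 24, 25, 28, 38, 39}
Set T = {2, 6, 12, 13, 15, 17, 26, 28, 32, 33, 39}
Elements to remove from A (in A, not in T): {7, 8, 20, 22, 24, 25, 38} → 7 removals
Elements to add to A (in T, not in A): {2, 6, 13, 15, 17, 26, 32, 33} → 8 additions
Total edits = 7 + 8 = 15

15


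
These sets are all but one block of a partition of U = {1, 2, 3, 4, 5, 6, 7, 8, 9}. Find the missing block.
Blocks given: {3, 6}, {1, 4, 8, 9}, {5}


U = {1, 2, 3, 4, 5, 6, 7, 8, 9}
Shown blocks: {3, 6}, {1, 4, 8, 9}, {5}
A partition's blocks are pairwise disjoint and cover U, so the missing block = U \ (union of shown blocks).
Union of shown blocks: {1, 3, 4, 5, 6, 8, 9}
Missing block = U \ (union) = {2, 7}

{2, 7}


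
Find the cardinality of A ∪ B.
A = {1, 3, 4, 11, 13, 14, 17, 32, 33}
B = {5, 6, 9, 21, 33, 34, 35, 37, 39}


Set A = {1, 3, 4, 11, 13, 14, 17, 32, 33}, |A| = 9
Set B = {5, 6, 9, 21, 33, 34, 35, 37, 39}, |B| = 9
A ∩ B = {33}, |A ∩ B| = 1
|A ∪ B| = |A| + |B| - |A ∩ B| = 9 + 9 - 1 = 17

17


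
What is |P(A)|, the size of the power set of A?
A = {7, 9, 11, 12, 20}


Set A = {7, 9, 11, 12, 20}
|A| = 5
The power set P(A) contains all subsets of A.
|P(A)| = 2^|A| = 2^5 = 32

32


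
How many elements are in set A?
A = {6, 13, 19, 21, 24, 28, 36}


Set A = {6, 13, 19, 21, 24, 28, 36}
Listing elements: 6, 13, 19, 21, 24, 28, 36
Counting: 7 elements
|A| = 7

7


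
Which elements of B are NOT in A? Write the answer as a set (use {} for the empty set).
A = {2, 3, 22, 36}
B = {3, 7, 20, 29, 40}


Set A = {2, 3, 22, 36}
Set B = {3, 7, 20, 29, 40}
Check each element of B against A:
3 ∈ A, 7 ∉ A (include), 20 ∉ A (include), 29 ∉ A (include), 40 ∉ A (include)
Elements of B not in A: {7, 20, 29, 40}

{7, 20, 29, 40}


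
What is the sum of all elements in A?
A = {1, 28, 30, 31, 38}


Set A = {1, 28, 30, 31, 38}
Sum = 1 + 28 + 30 + 31 + 38 = 128

128


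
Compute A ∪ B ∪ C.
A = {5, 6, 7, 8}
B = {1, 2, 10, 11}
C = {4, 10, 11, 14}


Set A = {5, 6, 7, 8}
Set B = {1, 2, 10, 11}
Set C = {4, 10, 11, 14}
First, A ∪ B = {1, 2, 5, 6, 7, 8, 10, 11}
Then, (A ∪ B) ∪ C = {1, 2, 4, 5, 6, 7, 8, 10, 11, 14}

{1, 2, 4, 5, 6, 7, 8, 10, 11, 14}


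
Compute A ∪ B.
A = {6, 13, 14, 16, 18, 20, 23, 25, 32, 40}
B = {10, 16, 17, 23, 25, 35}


Set A = {6, 13, 14, 16, 18, 20, 23, 25, 32, 40}
Set B = {10, 16, 17, 23, 25, 35}
A ∪ B includes all elements in either set.
Elements from A: {6, 13, 14, 16, 18, 20, 23, 25, 32, 40}
Elements from B not already included: {10, 17, 35}
A ∪ B = {6, 10, 13, 14, 16, 17, 18, 20, 23, 25, 32, 35, 40}

{6, 10, 13, 14, 16, 17, 18, 20, 23, 25, 32, 35, 40}


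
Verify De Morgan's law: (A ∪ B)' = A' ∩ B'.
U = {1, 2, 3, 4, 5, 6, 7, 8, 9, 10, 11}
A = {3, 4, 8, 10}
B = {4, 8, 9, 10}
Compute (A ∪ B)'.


U = {1, 2, 3, 4, 5, 6, 7, 8, 9, 10, 11}
A = {3, 4, 8, 10}, B = {4, 8, 9, 10}
A ∪ B = {3, 4, 8, 9, 10}
(A ∪ B)' = U \ (A ∪ B) = {1, 2, 5, 6, 7, 11}
Verification via A' ∩ B': A' = {1, 2, 5, 6, 7, 9, 11}, B' = {1, 2, 3, 5, 6, 7, 11}
A' ∩ B' = {1, 2, 5, 6, 7, 11} ✓

{1, 2, 5, 6, 7, 11}


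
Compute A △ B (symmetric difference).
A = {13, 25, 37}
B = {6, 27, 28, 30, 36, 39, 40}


Set A = {13, 25, 37}
Set B = {6, 27, 28, 30, 36, 39, 40}
A △ B = (A \ B) ∪ (B \ A)
Elements in A but not B: {13, 25, 37}
Elements in B but not A: {6, 27, 28, 30, 36, 39, 40}
A △ B = {6, 13, 25, 27, 28, 30, 36, 37, 39, 40}

{6, 13, 25, 27, 28, 30, 36, 37, 39, 40}


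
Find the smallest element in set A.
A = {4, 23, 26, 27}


Set A = {4, 23, 26, 27}
Elements in ascending order: 4, 23, 26, 27
The smallest element is 4.

4


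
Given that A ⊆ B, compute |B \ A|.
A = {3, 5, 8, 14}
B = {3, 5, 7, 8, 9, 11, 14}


Set A = {3, 5, 8, 14}, |A| = 4
Set B = {3, 5, 7, 8, 9, 11, 14}, |B| = 7
Since A ⊆ B: B \ A = {7, 9, 11}
|B| - |A| = 7 - 4 = 3

3


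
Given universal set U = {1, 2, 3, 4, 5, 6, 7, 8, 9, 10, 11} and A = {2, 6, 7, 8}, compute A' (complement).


Universal set U = {1, 2, 3, 4, 5, 6, 7, 8, 9, 10, 11}
Set A = {2, 6, 7, 8}
A' = U \ A = elements in U but not in A
Checking each element of U:
1 (not in A, include), 2 (in A, exclude), 3 (not in A, include), 4 (not in A, include), 5 (not in A, include), 6 (in A, exclude), 7 (in A, exclude), 8 (in A, exclude), 9 (not in A, include), 10 (not in A, include), 11 (not in A, include)
A' = {1, 3, 4, 5, 9, 10, 11}

{1, 3, 4, 5, 9, 10, 11}


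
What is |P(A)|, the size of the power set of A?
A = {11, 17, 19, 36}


Set A = {11, 17, 19, 36}
|A| = 4
The power set P(A) contains all subsets of A.
|P(A)| = 2^|A| = 2^4 = 16

16


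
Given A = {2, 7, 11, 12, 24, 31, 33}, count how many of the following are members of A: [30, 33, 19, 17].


Set A = {2, 7, 11, 12, 24, 31, 33}
Candidates: [30, 33, 19, 17]
Check each candidate:
30 ∉ A, 33 ∈ A, 19 ∉ A, 17 ∉ A
Count of candidates in A: 1

1


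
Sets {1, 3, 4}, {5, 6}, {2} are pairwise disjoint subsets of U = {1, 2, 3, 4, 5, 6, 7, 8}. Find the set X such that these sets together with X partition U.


U = {1, 2, 3, 4, 5, 6, 7, 8}
Shown blocks: {1, 3, 4}, {5, 6}, {2}
A partition's blocks are pairwise disjoint and cover U, so the missing block = U \ (union of shown blocks).
Union of shown blocks: {1, 2, 3, 4, 5, 6}
Missing block = U \ (union) = {7, 8}

{7, 8}


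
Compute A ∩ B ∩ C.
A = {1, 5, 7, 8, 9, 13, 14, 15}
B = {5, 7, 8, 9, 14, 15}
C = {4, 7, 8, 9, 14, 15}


Set A = {1, 5, 7, 8, 9, 13, 14, 15}
Set B = {5, 7, 8, 9, 14, 15}
Set C = {4, 7, 8, 9, 14, 15}
First, A ∩ B = {5, 7, 8, 9, 14, 15}
Then, (A ∩ B) ∩ C = {7, 8, 9, 14, 15}

{7, 8, 9, 14, 15}


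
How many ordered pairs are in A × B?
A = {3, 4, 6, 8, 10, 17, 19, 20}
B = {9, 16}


Set A = {3, 4, 6, 8, 10, 17, 19, 20} has 8 elements.
Set B = {9, 16} has 2 elements.
|A × B| = |A| × |B| = 8 × 2 = 16

16


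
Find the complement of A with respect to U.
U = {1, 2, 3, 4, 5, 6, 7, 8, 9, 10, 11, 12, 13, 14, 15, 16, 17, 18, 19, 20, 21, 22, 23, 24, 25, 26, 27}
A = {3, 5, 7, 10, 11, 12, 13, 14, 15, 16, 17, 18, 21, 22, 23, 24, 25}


Universal set U = {1, 2, 3, 4, 5, 6, 7, 8, 9, 10, 11, 12, 13, 14, 15, 16, 17, 18, 19, 20, 21, 22, 23, 24, 25, 26, 27}
Set A = {3, 5, 7, 10, 11, 12, 13, 14, 15, 16, 17, 18, 21, 22, 23, 24, 25}
A' = U \ A = elements in U but not in A
Checking each element of U:
1 (not in A, include), 2 (not in A, include), 3 (in A, exclude), 4 (not in A, include), 5 (in A, exclude), 6 (not in A, include), 7 (in A, exclude), 8 (not in A, include), 9 (not in A, include), 10 (in A, exclude), 11 (in A, exclude), 12 (in A, exclude), 13 (in A, exclude), 14 (in A, exclude), 15 (in A, exclude), 16 (in A, exclude), 17 (in A, exclude), 18 (in A, exclude), 19 (not in A, include), 20 (not in A, include), 21 (in A, exclude), 22 (in A, exclude), 23 (in A, exclude), 24 (in A, exclude), 25 (in A, exclude), 26 (not in A, include), 27 (not in A, include)
A' = {1, 2, 4, 6, 8, 9, 19, 20, 26, 27}

{1, 2, 4, 6, 8, 9, 19, 20, 26, 27}


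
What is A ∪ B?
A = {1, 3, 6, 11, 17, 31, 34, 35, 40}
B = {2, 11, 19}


Set A = {1, 3, 6, 11, 17, 31, 34, 35, 40}
Set B = {2, 11, 19}
A ∪ B includes all elements in either set.
Elements from A: {1, 3, 6, 11, 17, 31, 34, 35, 40}
Elements from B not already included: {2, 19}
A ∪ B = {1, 2, 3, 6, 11, 17, 19, 31, 34, 35, 40}

{1, 2, 3, 6, 11, 17, 19, 31, 34, 35, 40}


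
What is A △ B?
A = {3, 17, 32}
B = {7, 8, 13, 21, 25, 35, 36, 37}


Set A = {3, 17, 32}
Set B = {7, 8, 13, 21, 25, 35, 36, 37}
A △ B = (A \ B) ∪ (B \ A)
Elements in A but not B: {3, 17, 32}
Elements in B but not A: {7, 8, 13, 21, 25, 35, 36, 37}
A △ B = {3, 7, 8, 13, 17, 21, 25, 32, 35, 36, 37}

{3, 7, 8, 13, 17, 21, 25, 32, 35, 36, 37}


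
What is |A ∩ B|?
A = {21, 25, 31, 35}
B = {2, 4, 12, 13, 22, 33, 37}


Set A = {21, 25, 31, 35}
Set B = {2, 4, 12, 13, 22, 33, 37}
A ∩ B = {}
|A ∩ B| = 0

0


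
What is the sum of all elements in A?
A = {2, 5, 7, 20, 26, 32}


Set A = {2, 5, 7, 20, 26, 32}
Sum = 2 + 5 + 7 + 20 + 26 + 32 = 92

92


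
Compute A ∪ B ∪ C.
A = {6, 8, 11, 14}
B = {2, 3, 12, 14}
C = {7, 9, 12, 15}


Set A = {6, 8, 11, 14}
Set B = {2, 3, 12, 14}
Set C = {7, 9, 12, 15}
First, A ∪ B = {2, 3, 6, 8, 11, 12, 14}
Then, (A ∪ B) ∪ C = {2, 3, 6, 7, 8, 9, 11, 12, 14, 15}

{2, 3, 6, 7, 8, 9, 11, 12, 14, 15}


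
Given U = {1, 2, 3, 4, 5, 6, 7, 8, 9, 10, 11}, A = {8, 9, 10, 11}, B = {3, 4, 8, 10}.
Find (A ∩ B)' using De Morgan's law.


U = {1, 2, 3, 4, 5, 6, 7, 8, 9, 10, 11}
A = {8, 9, 10, 11}, B = {3, 4, 8, 10}
A ∩ B = {8, 10}
(A ∩ B)' = U \ (A ∩ B) = {1, 2, 3, 4, 5, 6, 7, 9, 11}
Verification via A' ∪ B': A' = {1, 2, 3, 4, 5, 6, 7}, B' = {1, 2, 5, 6, 7, 9, 11}
A' ∪ B' = {1, 2, 3, 4, 5, 6, 7, 9, 11} ✓

{1, 2, 3, 4, 5, 6, 7, 9, 11}


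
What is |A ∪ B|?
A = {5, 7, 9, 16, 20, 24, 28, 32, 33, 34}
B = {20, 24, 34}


Set A = {5, 7, 9, 16, 20, 24, 28, 32, 33, 34}, |A| = 10
Set B = {20, 24, 34}, |B| = 3
A ∩ B = {20, 24, 34}, |A ∩ B| = 3
|A ∪ B| = |A| + |B| - |A ∩ B| = 10 + 3 - 3 = 10

10


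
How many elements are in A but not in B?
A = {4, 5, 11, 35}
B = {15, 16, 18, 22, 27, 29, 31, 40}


Set A = {4, 5, 11, 35}
Set B = {15, 16, 18, 22, 27, 29, 31, 40}
A \ B = {4, 5, 11, 35}
|A \ B| = 4

4


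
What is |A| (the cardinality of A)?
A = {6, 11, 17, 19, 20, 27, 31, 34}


Set A = {6, 11, 17, 19, 20, 27, 31, 34}
Listing elements: 6, 11, 17, 19, 20, 27, 31, 34
Counting: 8 elements
|A| = 8

8


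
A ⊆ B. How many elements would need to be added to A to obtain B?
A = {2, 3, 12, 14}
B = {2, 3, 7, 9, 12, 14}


Set A = {2, 3, 12, 14}, |A| = 4
Set B = {2, 3, 7, 9, 12, 14}, |B| = 6
Since A ⊆ B: B \ A = {7, 9}
|B| - |A| = 6 - 4 = 2

2


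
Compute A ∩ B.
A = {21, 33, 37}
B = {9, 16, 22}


Set A = {21, 33, 37}
Set B = {9, 16, 22}
A ∩ B includes only elements in both sets.
Check each element of A against B:
21 ✗, 33 ✗, 37 ✗
A ∩ B = {}

{}


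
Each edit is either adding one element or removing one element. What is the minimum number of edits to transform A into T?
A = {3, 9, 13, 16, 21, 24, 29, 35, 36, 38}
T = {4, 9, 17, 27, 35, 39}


Set A = {3, 9, 13, 16, 21, 24, 29, 35, 36, 38}
Set T = {4, 9, 17, 27, 35, 39}
Elements to remove from A (in A, not in T): {3, 13, 16, 21, 24, 29, 36, 38} → 8 removals
Elements to add to A (in T, not in A): {4, 17, 27, 39} → 4 additions
Total edits = 8 + 4 = 12

12


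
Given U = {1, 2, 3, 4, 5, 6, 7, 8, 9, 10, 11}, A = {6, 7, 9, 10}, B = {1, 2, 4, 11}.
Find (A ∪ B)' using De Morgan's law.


U = {1, 2, 3, 4, 5, 6, 7, 8, 9, 10, 11}
A = {6, 7, 9, 10}, B = {1, 2, 4, 11}
A ∪ B = {1, 2, 4, 6, 7, 9, 10, 11}
(A ∪ B)' = U \ (A ∪ B) = {3, 5, 8}
Verification via A' ∩ B': A' = {1, 2, 3, 4, 5, 8, 11}, B' = {3, 5, 6, 7, 8, 9, 10}
A' ∩ B' = {3, 5, 8} ✓

{3, 5, 8}


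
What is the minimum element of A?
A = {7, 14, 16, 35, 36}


Set A = {7, 14, 16, 35, 36}
Elements in ascending order: 7, 14, 16, 35, 36
The smallest element is 7.

7


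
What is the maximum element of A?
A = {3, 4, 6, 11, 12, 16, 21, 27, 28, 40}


Set A = {3, 4, 6, 11, 12, 16, 21, 27, 28, 40}
Elements in ascending order: 3, 4, 6, 11, 12, 16, 21, 27, 28, 40
The largest element is 40.

40


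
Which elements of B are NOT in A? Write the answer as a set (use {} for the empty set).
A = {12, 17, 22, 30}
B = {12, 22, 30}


Set A = {12, 17, 22, 30}
Set B = {12, 22, 30}
Check each element of B against A:
12 ∈ A, 22 ∈ A, 30 ∈ A
Elements of B not in A: {}

{}


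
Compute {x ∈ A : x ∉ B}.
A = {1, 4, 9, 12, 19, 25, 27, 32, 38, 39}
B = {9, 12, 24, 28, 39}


Set A = {1, 4, 9, 12, 19, 25, 27, 32, 38, 39}
Set B = {9, 12, 24, 28, 39}
Check each element of A against B:
1 ∉ B (include), 4 ∉ B (include), 9 ∈ B, 12 ∈ B, 19 ∉ B (include), 25 ∉ B (include), 27 ∉ B (include), 32 ∉ B (include), 38 ∉ B (include), 39 ∈ B
Elements of A not in B: {1, 4, 19, 25, 27, 32, 38}

{1, 4, 19, 25, 27, 32, 38}


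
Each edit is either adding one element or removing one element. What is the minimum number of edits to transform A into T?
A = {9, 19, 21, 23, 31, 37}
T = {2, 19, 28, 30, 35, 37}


Set A = {9, 19, 21, 23, 31, 37}
Set T = {2, 19, 28, 30, 35, 37}
Elements to remove from A (in A, not in T): {9, 21, 23, 31} → 4 removals
Elements to add to A (in T, not in A): {2, 28, 30, 35} → 4 additions
Total edits = 4 + 4 = 8

8
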